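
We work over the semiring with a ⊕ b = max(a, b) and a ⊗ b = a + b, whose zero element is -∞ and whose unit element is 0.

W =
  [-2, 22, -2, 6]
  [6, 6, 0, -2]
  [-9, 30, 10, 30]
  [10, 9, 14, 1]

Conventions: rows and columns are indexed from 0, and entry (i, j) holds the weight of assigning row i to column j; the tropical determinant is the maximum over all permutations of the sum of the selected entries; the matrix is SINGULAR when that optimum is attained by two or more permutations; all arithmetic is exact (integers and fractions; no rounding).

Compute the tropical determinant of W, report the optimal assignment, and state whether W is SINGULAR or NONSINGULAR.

σ = (0, 1, 2, 3): (-2) + 6 + 10 + 1 = 15
σ = (0, 1, 3, 2): (-2) + 6 + 30 + 14 = 48
σ = (0, 2, 1, 3): (-2) + 0 + 30 + 1 = 29
σ = (0, 2, 3, 1): (-2) + 0 + 30 + 9 = 37
σ = (0, 3, 1, 2): (-2) + (-2) + 30 + 14 = 40
σ = (0, 3, 2, 1): (-2) + (-2) + 10 + 9 = 15
σ = (1, 0, 2, 3): 22 + 6 + 10 + 1 = 39
σ = (1, 0, 3, 2): 22 + 6 + 30 + 14 = 72
σ = (1, 2, 0, 3): 22 + 0 + (-9) + 1 = 14
σ = (1, 2, 3, 0): 22 + 0 + 30 + 10 = 62
σ = (1, 3, 0, 2): 22 + (-2) + (-9) + 14 = 25
σ = (1, 3, 2, 0): 22 + (-2) + 10 + 10 = 40
σ = (2, 0, 1, 3): (-2) + 6 + 30 + 1 = 35
σ = (2, 0, 3, 1): (-2) + 6 + 30 + 9 = 43
σ = (2, 1, 0, 3): (-2) + 6 + (-9) + 1 = -4
σ = (2, 1, 3, 0): (-2) + 6 + 30 + 10 = 44
σ = (2, 3, 0, 1): (-2) + (-2) + (-9) + 9 = -4
σ = (2, 3, 1, 0): (-2) + (-2) + 30 + 10 = 36
σ = (3, 0, 1, 2): 6 + 6 + 30 + 14 = 56
σ = (3, 0, 2, 1): 6 + 6 + 10 + 9 = 31
σ = (3, 1, 0, 2): 6 + 6 + (-9) + 14 = 17
σ = (3, 1, 2, 0): 6 + 6 + 10 + 10 = 32
σ = (3, 2, 0, 1): 6 + 0 + (-9) + 9 = 6
σ = (3, 2, 1, 0): 6 + 0 + 30 + 10 = 46
Optimal value attained by: σ = (1, 0, 3, 2).
Answer: det⊕(W) = 72; verdict: NONSINGULAR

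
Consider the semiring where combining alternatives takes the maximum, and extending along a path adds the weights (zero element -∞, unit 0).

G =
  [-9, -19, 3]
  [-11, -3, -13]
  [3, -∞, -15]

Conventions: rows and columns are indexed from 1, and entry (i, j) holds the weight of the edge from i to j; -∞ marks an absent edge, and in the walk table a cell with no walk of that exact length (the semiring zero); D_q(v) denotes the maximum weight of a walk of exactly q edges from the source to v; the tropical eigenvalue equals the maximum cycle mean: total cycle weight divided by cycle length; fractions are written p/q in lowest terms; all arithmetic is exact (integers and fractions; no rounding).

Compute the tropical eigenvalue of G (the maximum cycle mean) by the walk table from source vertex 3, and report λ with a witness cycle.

q=0: [-∞, -∞, 0]
q=1: [3, -∞, -15]
q=2: [-6, -16, 6]
q=3: [9, -19, -3]
Optimal cycle mean attained by: cycle 1->3->1, total 3 + 3, length 2.
Answer: λ = 3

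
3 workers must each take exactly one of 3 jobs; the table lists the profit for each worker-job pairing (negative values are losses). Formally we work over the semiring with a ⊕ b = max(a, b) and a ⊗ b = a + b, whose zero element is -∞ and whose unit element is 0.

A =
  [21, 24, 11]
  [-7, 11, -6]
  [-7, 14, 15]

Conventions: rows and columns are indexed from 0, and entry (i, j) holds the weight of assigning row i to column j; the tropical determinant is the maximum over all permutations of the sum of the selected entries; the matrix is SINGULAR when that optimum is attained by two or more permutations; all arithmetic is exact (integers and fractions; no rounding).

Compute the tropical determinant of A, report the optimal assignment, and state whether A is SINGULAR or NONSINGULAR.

σ = (0, 1, 2): 21 + 11 + 15 = 47
σ = (0, 2, 1): 21 + (-6) + 14 = 29
σ = (1, 0, 2): 24 + (-7) + 15 = 32
σ = (1, 2, 0): 24 + (-6) + (-7) = 11
σ = (2, 0, 1): 11 + (-7) + 14 = 18
σ = (2, 1, 0): 11 + 11 + (-7) = 15
Optimal value attained by: σ = (0, 1, 2).
Answer: det⊕(A) = 47; verdict: NONSINGULAR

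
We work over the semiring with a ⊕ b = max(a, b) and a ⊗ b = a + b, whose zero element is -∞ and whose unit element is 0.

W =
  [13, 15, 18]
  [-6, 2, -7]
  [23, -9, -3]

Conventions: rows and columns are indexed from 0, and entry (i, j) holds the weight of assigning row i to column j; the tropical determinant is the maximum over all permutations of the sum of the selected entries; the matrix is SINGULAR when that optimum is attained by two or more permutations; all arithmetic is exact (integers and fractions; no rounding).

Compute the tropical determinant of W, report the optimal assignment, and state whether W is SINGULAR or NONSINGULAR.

σ = (0, 1, 2): 13 + 2 + (-3) = 12
σ = (0, 2, 1): 13 + (-7) + (-9) = -3
σ = (1, 0, 2): 15 + (-6) + (-3) = 6
σ = (1, 2, 0): 15 + (-7) + 23 = 31
σ = (2, 0, 1): 18 + (-6) + (-9) = 3
σ = (2, 1, 0): 18 + 2 + 23 = 43
Optimal value attained by: σ = (2, 1, 0).
Answer: det⊕(W) = 43; verdict: NONSINGULAR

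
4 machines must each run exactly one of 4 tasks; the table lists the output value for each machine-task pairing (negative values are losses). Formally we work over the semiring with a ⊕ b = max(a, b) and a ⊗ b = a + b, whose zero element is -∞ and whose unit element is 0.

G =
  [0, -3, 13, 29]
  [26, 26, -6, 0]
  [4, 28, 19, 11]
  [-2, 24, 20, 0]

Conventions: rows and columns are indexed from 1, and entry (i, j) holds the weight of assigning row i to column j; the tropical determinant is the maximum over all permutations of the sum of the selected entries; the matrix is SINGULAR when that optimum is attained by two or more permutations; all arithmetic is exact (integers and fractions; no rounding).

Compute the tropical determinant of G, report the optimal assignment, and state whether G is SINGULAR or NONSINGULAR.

σ = (1, 2, 3, 4): 0 + 26 + 19 + 0 = 45
σ = (1, 2, 4, 3): 0 + 26 + 11 + 20 = 57
σ = (1, 3, 2, 4): 0 + (-6) + 28 + 0 = 22
σ = (1, 3, 4, 2): 0 + (-6) + 11 + 24 = 29
σ = (1, 4, 2, 3): 0 + 0 + 28 + 20 = 48
σ = (1, 4, 3, 2): 0 + 0 + 19 + 24 = 43
σ = (2, 1, 3, 4): (-3) + 26 + 19 + 0 = 42
σ = (2, 1, 4, 3): (-3) + 26 + 11 + 20 = 54
σ = (2, 3, 1, 4): (-3) + (-6) + 4 + 0 = -5
σ = (2, 3, 4, 1): (-3) + (-6) + 11 + (-2) = 0
σ = (2, 4, 1, 3): (-3) + 0 + 4 + 20 = 21
σ = (2, 4, 3, 1): (-3) + 0 + 19 + (-2) = 14
σ = (3, 1, 2, 4): 13 + 26 + 28 + 0 = 67
σ = (3, 1, 4, 2): 13 + 26 + 11 + 24 = 74
σ = (3, 2, 1, 4): 13 + 26 + 4 + 0 = 43
σ = (3, 2, 4, 1): 13 + 26 + 11 + (-2) = 48
σ = (3, 4, 1, 2): 13 + 0 + 4 + 24 = 41
σ = (3, 4, 2, 1): 13 + 0 + 28 + (-2) = 39
σ = (4, 1, 2, 3): 29 + 26 + 28 + 20 = 103
σ = (4, 1, 3, 2): 29 + 26 + 19 + 24 = 98
σ = (4, 2, 1, 3): 29 + 26 + 4 + 20 = 79
σ = (4, 2, 3, 1): 29 + 26 + 19 + (-2) = 72
σ = (4, 3, 1, 2): 29 + (-6) + 4 + 24 = 51
σ = (4, 3, 2, 1): 29 + (-6) + 28 + (-2) = 49
Optimal value attained by: σ = (4, 1, 2, 3).
Answer: det⊕(G) = 103; verdict: NONSINGULAR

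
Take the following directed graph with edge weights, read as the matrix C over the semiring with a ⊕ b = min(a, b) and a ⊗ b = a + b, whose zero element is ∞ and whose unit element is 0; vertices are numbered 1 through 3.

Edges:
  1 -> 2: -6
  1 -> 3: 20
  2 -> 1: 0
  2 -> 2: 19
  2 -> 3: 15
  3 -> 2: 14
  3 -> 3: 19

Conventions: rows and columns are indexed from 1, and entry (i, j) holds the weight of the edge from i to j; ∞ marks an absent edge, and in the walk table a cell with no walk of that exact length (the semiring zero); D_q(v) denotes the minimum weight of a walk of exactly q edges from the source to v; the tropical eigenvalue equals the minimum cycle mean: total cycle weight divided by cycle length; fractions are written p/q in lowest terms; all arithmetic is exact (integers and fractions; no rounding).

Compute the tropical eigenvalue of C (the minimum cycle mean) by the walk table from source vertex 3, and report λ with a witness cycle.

q=0: [∞, ∞, 0]
q=1: [∞, 14, 19]
q=2: [14, 33, 29]
q=3: [33, 8, 34]
Optimal cycle mean attained by: cycle 1->2->1, total (-6) + 0, length 2.
Answer: λ = -3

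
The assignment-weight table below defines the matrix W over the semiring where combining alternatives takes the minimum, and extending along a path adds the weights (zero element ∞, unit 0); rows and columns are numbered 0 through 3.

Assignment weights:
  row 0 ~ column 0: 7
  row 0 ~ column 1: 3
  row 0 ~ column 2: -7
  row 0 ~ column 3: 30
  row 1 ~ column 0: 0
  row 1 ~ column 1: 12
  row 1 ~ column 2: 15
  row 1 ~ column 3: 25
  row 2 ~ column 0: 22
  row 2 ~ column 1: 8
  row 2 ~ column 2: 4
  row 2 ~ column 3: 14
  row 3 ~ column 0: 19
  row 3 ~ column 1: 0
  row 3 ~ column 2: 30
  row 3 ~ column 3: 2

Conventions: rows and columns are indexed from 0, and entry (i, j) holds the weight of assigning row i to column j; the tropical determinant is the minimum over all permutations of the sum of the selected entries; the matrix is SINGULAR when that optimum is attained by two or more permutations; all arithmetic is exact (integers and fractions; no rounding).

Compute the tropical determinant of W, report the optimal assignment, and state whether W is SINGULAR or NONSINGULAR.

σ = (0, 1, 2, 3): 7 + 12 + 4 + 2 = 25
σ = (0, 1, 3, 2): 7 + 12 + 14 + 30 = 63
σ = (0, 2, 1, 3): 7 + 15 + 8 + 2 = 32
σ = (0, 2, 3, 1): 7 + 15 + 14 + 0 = 36
σ = (0, 3, 1, 2): 7 + 25 + 8 + 30 = 70
σ = (0, 3, 2, 1): 7 + 25 + 4 + 0 = 36
σ = (1, 0, 2, 3): 3 + 0 + 4 + 2 = 9
σ = (1, 0, 3, 2): 3 + 0 + 14 + 30 = 47
σ = (1, 2, 0, 3): 3 + 15 + 22 + 2 = 42
σ = (1, 2, 3, 0): 3 + 15 + 14 + 19 = 51
σ = (1, 3, 0, 2): 3 + 25 + 22 + 30 = 80
σ = (1, 3, 2, 0): 3 + 25 + 4 + 19 = 51
σ = (2, 0, 1, 3): (-7) + 0 + 8 + 2 = 3
σ = (2, 0, 3, 1): (-7) + 0 + 14 + 0 = 7
σ = (2, 1, 0, 3): (-7) + 12 + 22 + 2 = 29
σ = (2, 1, 3, 0): (-7) + 12 + 14 + 19 = 38
σ = (2, 3, 0, 1): (-7) + 25 + 22 + 0 = 40
σ = (2, 3, 1, 0): (-7) + 25 + 8 + 19 = 45
σ = (3, 0, 1, 2): 30 + 0 + 8 + 30 = 68
σ = (3, 0, 2, 1): 30 + 0 + 4 + 0 = 34
σ = (3, 1, 0, 2): 30 + 12 + 22 + 30 = 94
σ = (3, 1, 2, 0): 30 + 12 + 4 + 19 = 65
σ = (3, 2, 0, 1): 30 + 15 + 22 + 0 = 67
σ = (3, 2, 1, 0): 30 + 15 + 8 + 19 = 72
Optimal value attained by: σ = (2, 0, 1, 3).
Answer: det⊕(W) = 3; verdict: NONSINGULAR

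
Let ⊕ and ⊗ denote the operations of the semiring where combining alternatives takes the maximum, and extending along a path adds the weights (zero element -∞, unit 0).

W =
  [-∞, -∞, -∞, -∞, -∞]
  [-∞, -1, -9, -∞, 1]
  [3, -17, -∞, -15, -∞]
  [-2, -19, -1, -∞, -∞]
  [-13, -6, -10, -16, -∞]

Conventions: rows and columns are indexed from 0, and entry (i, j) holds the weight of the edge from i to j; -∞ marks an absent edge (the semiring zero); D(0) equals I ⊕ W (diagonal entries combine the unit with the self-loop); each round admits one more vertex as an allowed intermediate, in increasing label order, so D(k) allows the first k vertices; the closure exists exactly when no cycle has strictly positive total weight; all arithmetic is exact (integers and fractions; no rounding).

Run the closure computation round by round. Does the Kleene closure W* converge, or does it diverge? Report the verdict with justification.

D(0):
  [0, -∞, -∞, -∞, -∞]
  [-∞, 0, -9, -∞, 1]
  [3, -17, 0, -15, -∞]
  [-2, -19, -1, 0, -∞]
  [-13, -6, -10, -16, 0]
D(1):
  [0, -∞, -∞, -∞, -∞]
  [-∞, 0, -9, -∞, 1]
  [3, -17, 0, -15, -∞]
  [-2, -19, -1, 0, -∞]
  [-13, -6, -10, -16, 0]
D(2):
  [0, -∞, -∞, -∞, -∞]
  [-∞, 0, -9, -∞, 1]
  [3, -17, 0, -15, -16]
  [-2, -19, -1, 0, -18]
  [-13, -6, -10, -16, 0]
D(3):
  [0, -∞, -∞, -∞, -∞]
  [-6, 0, -9, -24, 1]
  [3, -17, 0, -15, -16]
  [2, -18, -1, 0, -17]
  [-7, -6, -10, -16, 0]
D(4):
  [0, -∞, -∞, -∞, -∞]
  [-6, 0, -9, -24, 1]
  [3, -17, 0, -15, -16]
  [2, -18, -1, 0, -17]
  [-7, -6, -10, -16, 0]
D(5):
  [0, -∞, -∞, -∞, -∞]
  [-6, 0, -9, -15, 1]
  [3, -17, 0, -15, -16]
  [2, -18, -1, 0, -17]
  [-7, -6, -10, -16, 0]
Key observation: every diagonal entry stays at the unit through all rounds, so no improving cycle exists.
Answer: CONVERGES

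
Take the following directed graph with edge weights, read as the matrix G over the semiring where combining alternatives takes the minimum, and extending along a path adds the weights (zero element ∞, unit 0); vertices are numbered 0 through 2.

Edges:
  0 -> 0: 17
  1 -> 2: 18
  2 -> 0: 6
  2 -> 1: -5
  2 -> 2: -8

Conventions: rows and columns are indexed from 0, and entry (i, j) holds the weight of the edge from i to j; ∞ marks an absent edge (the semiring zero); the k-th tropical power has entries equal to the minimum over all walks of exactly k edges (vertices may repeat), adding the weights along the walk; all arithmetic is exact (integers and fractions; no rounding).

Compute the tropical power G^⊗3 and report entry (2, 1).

G^⊗2:
  [34, ∞, ∞]
  [24, 13, 10]
  [-2, -13, -16]
G^⊗3:
  [51, ∞, ∞]
  [16, 5, 2]
  [-10, -21, -24]
Key observation: the optimum is the walk 2->2->2->1, with weight (-8) + (-8) + (-5) = -21.
Optimal value attained by: walk 2->2->2->1.
Answer: (G^⊗3)[2][1] = -21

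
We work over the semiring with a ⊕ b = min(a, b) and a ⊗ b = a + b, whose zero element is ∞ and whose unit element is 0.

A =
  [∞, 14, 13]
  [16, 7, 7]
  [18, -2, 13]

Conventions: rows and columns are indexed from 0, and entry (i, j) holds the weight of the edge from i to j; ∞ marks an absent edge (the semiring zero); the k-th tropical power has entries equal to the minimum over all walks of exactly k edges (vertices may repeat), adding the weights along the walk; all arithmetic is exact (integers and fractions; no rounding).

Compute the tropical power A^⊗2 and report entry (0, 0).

A^⊗2:
  [30, 11, 21]
  [23, 5, 14]
  [14, 5, 5]
Key observation: the optimum is the walk 0->1->0, with weight 14 + 16 = 30.
Optimal value attained by: walk 0->1->0.
Answer: (A^⊗2)[0][0] = 30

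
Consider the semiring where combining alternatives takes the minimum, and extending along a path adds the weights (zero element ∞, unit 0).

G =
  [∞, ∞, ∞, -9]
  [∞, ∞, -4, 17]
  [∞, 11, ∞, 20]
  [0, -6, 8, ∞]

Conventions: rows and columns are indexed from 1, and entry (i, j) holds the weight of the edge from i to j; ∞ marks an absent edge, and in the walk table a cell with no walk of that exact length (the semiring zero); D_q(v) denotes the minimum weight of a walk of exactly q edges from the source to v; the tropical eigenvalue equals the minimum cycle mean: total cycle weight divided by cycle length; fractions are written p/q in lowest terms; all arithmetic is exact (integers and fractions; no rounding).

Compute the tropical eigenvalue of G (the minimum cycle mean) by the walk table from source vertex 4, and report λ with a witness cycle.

q=0: [∞, ∞, ∞, 0]
q=1: [0, -6, 8, ∞]
q=2: [∞, 19, -10, -9]
q=3: [-9, -15, -1, 10]
q=4: [10, 4, -19, -18]
Optimal cycle mean attained by: cycle 1->4->1, total (-9) + 0, length 2.
Answer: λ = -9/2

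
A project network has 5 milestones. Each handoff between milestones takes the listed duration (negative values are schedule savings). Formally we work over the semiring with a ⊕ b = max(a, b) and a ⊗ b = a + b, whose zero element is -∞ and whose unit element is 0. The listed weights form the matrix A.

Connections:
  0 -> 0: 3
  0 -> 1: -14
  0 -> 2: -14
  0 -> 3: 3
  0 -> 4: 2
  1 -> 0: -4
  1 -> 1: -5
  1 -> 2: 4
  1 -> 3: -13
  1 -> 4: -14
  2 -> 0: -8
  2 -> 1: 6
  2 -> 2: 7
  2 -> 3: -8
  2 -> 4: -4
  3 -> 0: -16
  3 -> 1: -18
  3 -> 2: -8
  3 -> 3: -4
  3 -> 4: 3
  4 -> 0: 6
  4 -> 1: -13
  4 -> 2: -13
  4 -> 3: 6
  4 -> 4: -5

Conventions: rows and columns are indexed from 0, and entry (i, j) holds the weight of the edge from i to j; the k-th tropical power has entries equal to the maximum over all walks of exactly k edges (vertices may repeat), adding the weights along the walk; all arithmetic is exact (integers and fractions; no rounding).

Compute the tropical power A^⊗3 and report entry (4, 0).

A^⊗2:
  [8, -8, -5, 8, 6]
  [-1, 10, 11, -1, 0]
  [2, 13, 14, 2, 3]
  [9, -2, -1, 9, -1]
  [9, -7, -2, 9, 9]
A^⊗3:
  [12, 1, 2, 12, 11]
  [6, 17, 18, 6, 7]
  [9, 20, 21, 9, 10]
  [12, 5, 6, 12, 12]
  [15, 4, 5, 15, 12]
Key observation: the optimum is the walk 4->3->4->0, with weight 6 + 3 + 6 = 15.
Optimal value attained by: walk 4->3->4->0.
Answer: (A^⊗3)[4][0] = 15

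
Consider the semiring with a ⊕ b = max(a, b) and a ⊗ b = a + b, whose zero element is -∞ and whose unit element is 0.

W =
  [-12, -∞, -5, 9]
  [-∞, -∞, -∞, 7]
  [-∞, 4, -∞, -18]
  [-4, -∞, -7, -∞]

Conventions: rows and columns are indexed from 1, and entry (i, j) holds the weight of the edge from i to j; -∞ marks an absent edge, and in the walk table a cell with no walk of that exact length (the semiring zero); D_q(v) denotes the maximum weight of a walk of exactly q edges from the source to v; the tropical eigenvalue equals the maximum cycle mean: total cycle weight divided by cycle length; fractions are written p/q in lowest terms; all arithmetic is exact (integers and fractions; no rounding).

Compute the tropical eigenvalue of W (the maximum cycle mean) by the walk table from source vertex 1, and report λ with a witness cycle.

q=0: [0, -∞, -∞, -∞]
q=1: [-12, -∞, -5, 9]
q=2: [5, -1, 2, -3]
q=3: [-7, 6, 0, 14]
q=4: [10, 4, 7, 13]
Optimal cycle mean attained by: cycle 1->4->1, total 9 + (-4), length 2.
Answer: λ = 5/2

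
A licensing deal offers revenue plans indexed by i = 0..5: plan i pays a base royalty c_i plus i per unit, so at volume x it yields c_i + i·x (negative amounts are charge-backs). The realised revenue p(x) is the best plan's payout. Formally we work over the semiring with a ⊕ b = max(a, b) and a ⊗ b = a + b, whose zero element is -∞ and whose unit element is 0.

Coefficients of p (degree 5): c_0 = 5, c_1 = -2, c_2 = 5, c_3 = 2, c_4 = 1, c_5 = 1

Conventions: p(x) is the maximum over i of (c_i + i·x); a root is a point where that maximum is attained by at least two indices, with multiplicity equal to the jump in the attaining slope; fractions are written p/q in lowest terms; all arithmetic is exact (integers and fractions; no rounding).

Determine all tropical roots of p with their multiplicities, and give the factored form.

hull edge (i=0, c=5) to (i=2, c=5): slope 0, span 2
hull edge (i=2, c=5) to (i=5, c=1): slope -4/3, span 3
Factored form: p(x) = 1 ⊗ (x ⊕ 0) ⊗ (x ⊕ 0) ⊗ (x ⊕ 4/3) ⊗ (x ⊕ 4/3) ⊗ (x ⊕ 4/3)
Answer: roots = 0 (mult 2), 4/3 (mult 3)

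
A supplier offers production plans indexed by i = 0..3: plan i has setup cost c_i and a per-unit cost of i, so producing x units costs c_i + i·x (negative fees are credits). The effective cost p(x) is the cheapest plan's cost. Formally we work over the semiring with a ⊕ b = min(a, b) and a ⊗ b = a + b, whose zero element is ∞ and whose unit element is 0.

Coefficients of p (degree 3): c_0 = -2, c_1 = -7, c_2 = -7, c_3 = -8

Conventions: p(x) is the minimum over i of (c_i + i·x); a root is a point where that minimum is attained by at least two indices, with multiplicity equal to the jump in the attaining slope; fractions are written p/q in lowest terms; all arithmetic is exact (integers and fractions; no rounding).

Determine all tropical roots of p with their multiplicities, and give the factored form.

hull edge (i=0, c=-2) to (i=1, c=-7): slope -5, span 1
hull edge (i=1, c=-7) to (i=3, c=-8): slope -1/2, span 2
Factored form: p(x) = -8 ⊗ (x ⊕ 1/2) ⊗ (x ⊕ 1/2) ⊗ (x ⊕ 5)
Answer: roots = 1/2 (mult 2), 5 (mult 1)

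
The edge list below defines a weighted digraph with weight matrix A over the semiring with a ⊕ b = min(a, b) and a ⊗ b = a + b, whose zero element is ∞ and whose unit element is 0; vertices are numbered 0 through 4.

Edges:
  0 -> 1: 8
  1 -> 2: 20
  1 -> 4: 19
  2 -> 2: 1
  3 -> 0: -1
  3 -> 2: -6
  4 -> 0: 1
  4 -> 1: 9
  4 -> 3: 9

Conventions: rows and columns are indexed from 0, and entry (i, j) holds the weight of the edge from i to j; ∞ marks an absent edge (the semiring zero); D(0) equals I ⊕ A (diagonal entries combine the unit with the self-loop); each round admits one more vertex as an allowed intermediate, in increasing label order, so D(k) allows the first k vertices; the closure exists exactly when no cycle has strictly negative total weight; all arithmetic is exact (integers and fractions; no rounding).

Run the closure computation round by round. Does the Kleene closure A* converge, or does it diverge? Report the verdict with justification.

D(0):
  [0, 8, ∞, ∞, ∞]
  [∞, 0, 20, ∞, 19]
  [∞, ∞, 0, ∞, ∞]
  [-1, ∞, -6, 0, ∞]
  [1, 9, ∞, 9, 0]
D(1):
  [0, 8, ∞, ∞, ∞]
  [∞, 0, 20, ∞, 19]
  [∞, ∞, 0, ∞, ∞]
  [-1, 7, -6, 0, ∞]
  [1, 9, ∞, 9, 0]
D(2):
  [0, 8, 28, ∞, 27]
  [∞, 0, 20, ∞, 19]
  [∞, ∞, 0, ∞, ∞]
  [-1, 7, -6, 0, 26]
  [1, 9, 29, 9, 0]
D(3):
  [0, 8, 28, ∞, 27]
  [∞, 0, 20, ∞, 19]
  [∞, ∞, 0, ∞, ∞]
  [-1, 7, -6, 0, 26]
  [1, 9, 29, 9, 0]
D(4):
  [0, 8, 28, ∞, 27]
  [∞, 0, 20, ∞, 19]
  [∞, ∞, 0, ∞, ∞]
  [-1, 7, -6, 0, 26]
  [1, 9, 3, 9, 0]
D(5):
  [0, 8, 28, 36, 27]
  [20, 0, 20, 28, 19]
  [∞, ∞, 0, ∞, ∞]
  [-1, 7, -6, 0, 26]
  [1, 9, 3, 9, 0]
Key observation: every diagonal entry stays at the unit through all rounds, so no improving cycle exists.
Answer: CONVERGES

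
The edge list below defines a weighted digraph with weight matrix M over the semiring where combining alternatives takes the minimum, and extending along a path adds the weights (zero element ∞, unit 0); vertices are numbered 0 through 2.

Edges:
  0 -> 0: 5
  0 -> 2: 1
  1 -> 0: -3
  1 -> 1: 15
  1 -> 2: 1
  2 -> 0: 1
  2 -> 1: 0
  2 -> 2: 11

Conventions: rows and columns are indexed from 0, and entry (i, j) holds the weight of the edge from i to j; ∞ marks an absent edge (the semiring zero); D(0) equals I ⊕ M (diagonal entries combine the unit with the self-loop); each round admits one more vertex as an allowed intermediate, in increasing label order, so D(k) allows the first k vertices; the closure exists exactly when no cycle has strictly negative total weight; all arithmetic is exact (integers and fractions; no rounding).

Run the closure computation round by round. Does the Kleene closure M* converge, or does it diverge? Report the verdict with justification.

D(0):
  [0, ∞, 1]
  [-3, 0, 1]
  [1, 0, 0]
D(1):
  [0, ∞, 1]
  [-3, 0, -2]
  [1, 0, 0]
Detection: at round 2, diagonal entry (2, 2) turns strictly negative.
Key observation: the cycle 2->1->0->2 has total weight 0 + (-3) + 1, which is strictly negative.
Answer: DIVERGES — negative cycle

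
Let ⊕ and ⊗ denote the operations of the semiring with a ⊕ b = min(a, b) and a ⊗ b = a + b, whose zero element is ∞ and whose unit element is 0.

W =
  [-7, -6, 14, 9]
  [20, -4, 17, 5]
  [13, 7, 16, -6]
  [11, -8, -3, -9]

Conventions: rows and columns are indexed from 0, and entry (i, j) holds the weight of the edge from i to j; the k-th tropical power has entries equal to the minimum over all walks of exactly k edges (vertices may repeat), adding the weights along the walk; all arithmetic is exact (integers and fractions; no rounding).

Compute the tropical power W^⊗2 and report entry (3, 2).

W^⊗2:
  [-14, -13, 6, -1]
  [13, -8, 2, -4]
  [5, -14, -9, -15]
  [2, -17, -12, -18]
Key observation: the optimum is the walk 3->3->2, with weight (-9) + (-3) = -12.
Optimal value attained by: walk 3->3->2.
Answer: (W^⊗2)[3][2] = -12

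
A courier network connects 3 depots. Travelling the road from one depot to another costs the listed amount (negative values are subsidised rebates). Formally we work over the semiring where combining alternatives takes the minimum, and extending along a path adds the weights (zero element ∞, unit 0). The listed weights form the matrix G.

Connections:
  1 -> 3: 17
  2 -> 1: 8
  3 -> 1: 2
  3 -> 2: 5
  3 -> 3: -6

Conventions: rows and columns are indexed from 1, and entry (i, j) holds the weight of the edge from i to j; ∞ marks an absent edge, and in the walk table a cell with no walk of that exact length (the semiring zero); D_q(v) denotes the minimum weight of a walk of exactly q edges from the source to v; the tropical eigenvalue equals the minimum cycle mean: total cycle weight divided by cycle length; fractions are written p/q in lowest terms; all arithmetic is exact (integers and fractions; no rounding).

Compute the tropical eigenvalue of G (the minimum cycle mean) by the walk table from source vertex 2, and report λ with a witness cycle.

q=0: [∞, 0, ∞]
q=1: [8, ∞, ∞]
q=2: [∞, ∞, 25]
q=3: [27, 30, 19]
Optimal cycle mean attained by: cycle 3->3, total (-6), length 1.
Answer: λ = -6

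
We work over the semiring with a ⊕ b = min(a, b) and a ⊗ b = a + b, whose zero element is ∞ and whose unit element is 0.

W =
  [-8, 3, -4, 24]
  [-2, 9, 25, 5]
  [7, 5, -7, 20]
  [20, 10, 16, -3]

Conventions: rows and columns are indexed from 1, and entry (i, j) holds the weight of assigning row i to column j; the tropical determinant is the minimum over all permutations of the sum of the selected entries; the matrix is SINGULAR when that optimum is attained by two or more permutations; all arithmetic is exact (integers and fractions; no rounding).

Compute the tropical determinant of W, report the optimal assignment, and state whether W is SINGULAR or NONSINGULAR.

σ = (1, 2, 3, 4): (-8) + 9 + (-7) + (-3) = -9
σ = (1, 2, 4, 3): (-8) + 9 + 20 + 16 = 37
σ = (1, 3, 2, 4): (-8) + 25 + 5 + (-3) = 19
σ = (1, 3, 4, 2): (-8) + 25 + 20 + 10 = 47
σ = (1, 4, 2, 3): (-8) + 5 + 5 + 16 = 18
σ = (1, 4, 3, 2): (-8) + 5 + (-7) + 10 = 0
σ = (2, 1, 3, 4): 3 + (-2) + (-7) + (-3) = -9
σ = (2, 1, 4, 3): 3 + (-2) + 20 + 16 = 37
σ = (2, 3, 1, 4): 3 + 25 + 7 + (-3) = 32
σ = (2, 3, 4, 1): 3 + 25 + 20 + 20 = 68
σ = (2, 4, 1, 3): 3 + 5 + 7 + 16 = 31
σ = (2, 4, 3, 1): 3 + 5 + (-7) + 20 = 21
σ = (3, 1, 2, 4): (-4) + (-2) + 5 + (-3) = -4
σ = (3, 1, 4, 2): (-4) + (-2) + 20 + 10 = 24
σ = (3, 2, 1, 4): (-4) + 9 + 7 + (-3) = 9
σ = (3, 2, 4, 1): (-4) + 9 + 20 + 20 = 45
σ = (3, 4, 1, 2): (-4) + 5 + 7 + 10 = 18
σ = (3, 4, 2, 1): (-4) + 5 + 5 + 20 = 26
σ = (4, 1, 2, 3): 24 + (-2) + 5 + 16 = 43
σ = (4, 1, 3, 2): 24 + (-2) + (-7) + 10 = 25
σ = (4, 2, 1, 3): 24 + 9 + 7 + 16 = 56
σ = (4, 2, 3, 1): 24 + 9 + (-7) + 20 = 46
σ = (4, 3, 1, 2): 24 + 25 + 7 + 10 = 66
σ = (4, 3, 2, 1): 24 + 25 + 5 + 20 = 74
Optimal value attained by: σ = (1, 2, 3, 4).
Answer: det⊕(W) = -9; verdict: SINGULAR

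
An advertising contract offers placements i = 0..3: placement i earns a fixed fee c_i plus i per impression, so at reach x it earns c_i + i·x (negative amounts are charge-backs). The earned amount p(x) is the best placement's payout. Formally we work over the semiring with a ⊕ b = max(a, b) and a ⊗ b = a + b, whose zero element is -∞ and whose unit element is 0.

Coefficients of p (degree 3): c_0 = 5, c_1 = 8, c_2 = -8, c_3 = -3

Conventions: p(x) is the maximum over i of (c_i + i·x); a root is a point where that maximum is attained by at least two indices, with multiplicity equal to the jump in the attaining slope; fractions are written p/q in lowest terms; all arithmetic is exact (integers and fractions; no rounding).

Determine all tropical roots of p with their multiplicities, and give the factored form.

hull edge (i=0, c=5) to (i=1, c=8): slope 3, span 1
hull edge (i=1, c=8) to (i=3, c=-3): slope -11/2, span 2
Factored form: p(x) = -3 ⊗ (x ⊕ (-3)) ⊗ (x ⊕ 11/2) ⊗ (x ⊕ 11/2)
Answer: roots = -3 (mult 1), 11/2 (mult 2)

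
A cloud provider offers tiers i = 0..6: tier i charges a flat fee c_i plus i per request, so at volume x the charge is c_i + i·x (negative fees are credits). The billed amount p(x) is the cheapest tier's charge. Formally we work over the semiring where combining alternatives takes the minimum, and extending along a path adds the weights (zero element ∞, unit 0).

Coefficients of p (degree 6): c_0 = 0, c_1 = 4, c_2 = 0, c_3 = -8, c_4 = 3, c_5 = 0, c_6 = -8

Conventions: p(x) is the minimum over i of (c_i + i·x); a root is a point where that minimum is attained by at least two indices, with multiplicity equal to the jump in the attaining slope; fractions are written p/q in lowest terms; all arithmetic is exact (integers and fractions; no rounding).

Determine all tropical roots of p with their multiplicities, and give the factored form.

hull edge (i=0, c=0) to (i=3, c=-8): slope -8/3, span 3
hull edge (i=3, c=-8) to (i=6, c=-8): slope 0, span 3
Factored form: p(x) = -8 ⊗ (x ⊕ 0) ⊗ (x ⊕ 0) ⊗ (x ⊕ 0) ⊗ (x ⊕ 8/3) ⊗ (x ⊕ 8/3) ⊗ (x ⊕ 8/3)
Answer: roots = 0 (mult 3), 8/3 (mult 3)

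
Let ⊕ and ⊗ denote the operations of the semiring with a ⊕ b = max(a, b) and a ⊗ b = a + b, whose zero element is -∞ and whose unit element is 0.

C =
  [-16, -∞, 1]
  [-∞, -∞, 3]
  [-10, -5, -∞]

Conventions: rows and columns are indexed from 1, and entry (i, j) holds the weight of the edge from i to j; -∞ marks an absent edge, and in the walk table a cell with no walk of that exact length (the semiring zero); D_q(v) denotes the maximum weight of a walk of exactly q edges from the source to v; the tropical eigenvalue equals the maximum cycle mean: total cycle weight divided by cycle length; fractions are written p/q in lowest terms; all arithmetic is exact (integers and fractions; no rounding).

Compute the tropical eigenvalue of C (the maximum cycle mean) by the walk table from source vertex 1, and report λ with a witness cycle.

q=0: [0, -∞, -∞]
q=1: [-16, -∞, 1]
q=2: [-9, -4, -15]
q=3: [-25, -20, -1]
Optimal cycle mean attained by: cycle 2->3->2, total 3 + (-5), length 2.
Answer: λ = -1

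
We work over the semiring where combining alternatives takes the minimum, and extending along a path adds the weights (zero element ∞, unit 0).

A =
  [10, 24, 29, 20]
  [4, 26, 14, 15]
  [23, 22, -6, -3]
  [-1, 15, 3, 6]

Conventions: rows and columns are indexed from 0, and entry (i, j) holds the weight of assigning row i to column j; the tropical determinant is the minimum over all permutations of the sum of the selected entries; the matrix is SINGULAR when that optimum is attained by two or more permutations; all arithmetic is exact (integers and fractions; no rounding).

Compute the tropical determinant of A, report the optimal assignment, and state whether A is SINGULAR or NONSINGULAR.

σ = (0, 1, 2, 3): 10 + 26 + (-6) + 6 = 36
σ = (0, 1, 3, 2): 10 + 26 + (-3) + 3 = 36
σ = (0, 2, 1, 3): 10 + 14 + 22 + 6 = 52
σ = (0, 2, 3, 1): 10 + 14 + (-3) + 15 = 36
σ = (0, 3, 1, 2): 10 + 15 + 22 + 3 = 50
σ = (0, 3, 2, 1): 10 + 15 + (-6) + 15 = 34
σ = (1, 0, 2, 3): 24 + 4 + (-6) + 6 = 28
σ = (1, 0, 3, 2): 24 + 4 + (-3) + 3 = 28
σ = (1, 2, 0, 3): 24 + 14 + 23 + 6 = 67
σ = (1, 2, 3, 0): 24 + 14 + (-3) + (-1) = 34
σ = (1, 3, 0, 2): 24 + 15 + 23 + 3 = 65
σ = (1, 3, 2, 0): 24 + 15 + (-6) + (-1) = 32
σ = (2, 0, 1, 3): 29 + 4 + 22 + 6 = 61
σ = (2, 0, 3, 1): 29 + 4 + (-3) + 15 = 45
σ = (2, 1, 0, 3): 29 + 26 + 23 + 6 = 84
σ = (2, 1, 3, 0): 29 + 26 + (-3) + (-1) = 51
σ = (2, 3, 0, 1): 29 + 15 + 23 + 15 = 82
σ = (2, 3, 1, 0): 29 + 15 + 22 + (-1) = 65
σ = (3, 0, 1, 2): 20 + 4 + 22 + 3 = 49
σ = (3, 0, 2, 1): 20 + 4 + (-6) + 15 = 33
σ = (3, 1, 0, 2): 20 + 26 + 23 + 3 = 72
σ = (3, 1, 2, 0): 20 + 26 + (-6) + (-1) = 39
σ = (3, 2, 0, 1): 20 + 14 + 23 + 15 = 72
σ = (3, 2, 1, 0): 20 + 14 + 22 + (-1) = 55
Optimal value attained by: σ = (1, 0, 2, 3).
Answer: det⊕(A) = 28; verdict: SINGULAR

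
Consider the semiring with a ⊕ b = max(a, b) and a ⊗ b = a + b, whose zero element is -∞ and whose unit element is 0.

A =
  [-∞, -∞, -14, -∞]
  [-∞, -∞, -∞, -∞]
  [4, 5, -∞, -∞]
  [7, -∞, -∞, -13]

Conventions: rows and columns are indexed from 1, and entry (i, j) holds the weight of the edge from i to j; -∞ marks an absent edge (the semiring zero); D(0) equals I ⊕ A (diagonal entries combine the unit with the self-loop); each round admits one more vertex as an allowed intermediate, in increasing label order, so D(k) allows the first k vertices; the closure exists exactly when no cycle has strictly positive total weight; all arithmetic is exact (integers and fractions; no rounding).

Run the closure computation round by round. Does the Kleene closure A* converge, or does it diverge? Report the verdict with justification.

D(0):
  [0, -∞, -14, -∞]
  [-∞, 0, -∞, -∞]
  [4, 5, 0, -∞]
  [7, -∞, -∞, 0]
D(1):
  [0, -∞, -14, -∞]
  [-∞, 0, -∞, -∞]
  [4, 5, 0, -∞]
  [7, -∞, -7, 0]
D(2):
  [0, -∞, -14, -∞]
  [-∞, 0, -∞, -∞]
  [4, 5, 0, -∞]
  [7, -∞, -7, 0]
D(3):
  [0, -9, -14, -∞]
  [-∞, 0, -∞, -∞]
  [4, 5, 0, -∞]
  [7, -2, -7, 0]
D(4):
  [0, -9, -14, -∞]
  [-∞, 0, -∞, -∞]
  [4, 5, 0, -∞]
  [7, -2, -7, 0]
Key observation: every diagonal entry stays at the unit through all rounds, so no improving cycle exists.
Answer: CONVERGES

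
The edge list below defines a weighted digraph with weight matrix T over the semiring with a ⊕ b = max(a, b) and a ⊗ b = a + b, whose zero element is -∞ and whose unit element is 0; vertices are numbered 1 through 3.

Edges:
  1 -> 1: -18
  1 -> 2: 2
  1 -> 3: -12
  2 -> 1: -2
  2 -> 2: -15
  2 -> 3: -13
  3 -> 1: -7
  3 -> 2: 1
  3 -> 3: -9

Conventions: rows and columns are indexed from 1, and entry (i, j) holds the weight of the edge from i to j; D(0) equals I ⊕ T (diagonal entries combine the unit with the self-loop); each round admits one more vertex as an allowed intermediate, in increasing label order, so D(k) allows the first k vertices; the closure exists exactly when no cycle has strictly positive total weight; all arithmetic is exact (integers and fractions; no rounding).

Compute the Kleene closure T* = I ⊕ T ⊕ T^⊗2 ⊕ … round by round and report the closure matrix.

D(0):
  [0, 2, -12]
  [-2, 0, -13]
  [-7, 1, 0]
D(1):
  [0, 2, -12]
  [-2, 0, -13]
  [-7, 1, 0]
D(2):
  [0, 2, -11]
  [-2, 0, -13]
  [-1, 1, 0]
D(3):
  [0, 2, -11]
  [-2, 0, -13]
  [-1, 1, 0]
Answer: T* = [[0, 2, -11], [-2, 0, -13], [-1, 1, 0]]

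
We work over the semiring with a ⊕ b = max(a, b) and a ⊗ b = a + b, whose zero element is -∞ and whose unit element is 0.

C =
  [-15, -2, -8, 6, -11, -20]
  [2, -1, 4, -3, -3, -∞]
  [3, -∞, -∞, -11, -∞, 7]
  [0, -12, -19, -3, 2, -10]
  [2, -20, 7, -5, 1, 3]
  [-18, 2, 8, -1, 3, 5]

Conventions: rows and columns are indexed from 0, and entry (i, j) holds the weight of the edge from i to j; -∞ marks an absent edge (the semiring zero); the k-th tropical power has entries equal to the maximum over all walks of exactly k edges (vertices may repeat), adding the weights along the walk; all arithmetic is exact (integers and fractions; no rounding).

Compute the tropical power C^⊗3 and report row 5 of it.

C^⊗2:
  [6, -3, 2, 3, 8, -1]
  [7, 0, 4, 8, -1, 11]
  [-11, 9, 15, 9, 10, 12]
  [4, -2, 9, 6, 3, 5]
  [10, 5, 11, 8, 6, 14]
  [11, 7, 13, 4, 8, 15]
C^⊗3:
  [10, 4, 15, 12, 9, 11]
  [8, 13, 19, 13, 14, 16]
  [18, 14, 20, 11, 15, 22]
  [12, 7, 13, 10, 8, 16]
  [14, 16, 22, 16, 17, 19]
  [16, 17, 23, 17, 18, 20]
Answer: row 5 of C^⊗3 = [16, 17, 23, 17, 18, 20]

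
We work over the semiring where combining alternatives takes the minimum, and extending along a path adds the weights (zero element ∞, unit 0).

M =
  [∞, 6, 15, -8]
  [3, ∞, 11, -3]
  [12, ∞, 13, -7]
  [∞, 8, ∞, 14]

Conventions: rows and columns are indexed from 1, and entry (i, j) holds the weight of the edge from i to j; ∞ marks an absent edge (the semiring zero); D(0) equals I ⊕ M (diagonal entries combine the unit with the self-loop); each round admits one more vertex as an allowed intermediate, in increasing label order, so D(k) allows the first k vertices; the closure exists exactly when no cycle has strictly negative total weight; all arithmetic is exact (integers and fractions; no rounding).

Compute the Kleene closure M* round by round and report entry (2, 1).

D(0):
  [0, 6, 15, -8]
  [3, 0, 11, -3]
  [12, ∞, 0, -7]
  [∞, 8, ∞, 0]
D(1):
  [0, 6, 15, -8]
  [3, 0, 11, -5]
  [12, 18, 0, -7]
  [∞, 8, ∞, 0]
D(2):
  [0, 6, 15, -8]
  [3, 0, 11, -5]
  [12, 18, 0, -7]
  [11, 8, 19, 0]
D(3):
  [0, 6, 15, -8]
  [3, 0, 11, -5]
  [12, 18, 0, -7]
  [11, 8, 19, 0]
D(4):
  [0, 0, 11, -8]
  [3, 0, 11, -5]
  [4, 1, 0, -7]
  [11, 8, 19, 0]
Answer: M*[2][1] = 3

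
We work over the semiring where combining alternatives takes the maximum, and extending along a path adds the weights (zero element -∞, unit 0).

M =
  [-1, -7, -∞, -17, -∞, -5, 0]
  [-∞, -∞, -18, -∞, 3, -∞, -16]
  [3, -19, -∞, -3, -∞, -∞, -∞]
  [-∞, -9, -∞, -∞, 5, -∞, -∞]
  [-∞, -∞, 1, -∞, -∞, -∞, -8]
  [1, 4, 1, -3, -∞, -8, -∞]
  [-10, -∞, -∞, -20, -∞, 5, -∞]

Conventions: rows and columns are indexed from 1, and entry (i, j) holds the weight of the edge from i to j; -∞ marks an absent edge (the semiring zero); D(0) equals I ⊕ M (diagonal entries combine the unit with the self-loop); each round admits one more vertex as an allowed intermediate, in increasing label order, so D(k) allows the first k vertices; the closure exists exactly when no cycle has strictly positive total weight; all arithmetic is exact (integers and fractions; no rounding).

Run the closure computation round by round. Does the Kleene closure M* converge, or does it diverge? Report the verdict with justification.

D(0):
  [0, -7, -∞, -17, -∞, -5, 0]
  [-∞, 0, -18, -∞, 3, -∞, -16]
  [3, -19, 0, -3, -∞, -∞, -∞]
  [-∞, -9, -∞, 0, 5, -∞, -∞]
  [-∞, -∞, 1, -∞, 0, -∞, -8]
  [1, 4, 1, -3, -∞, 0, -∞]
  [-10, -∞, -∞, -20, -∞, 5, 0]
D(1):
  [0, -7, -∞, -17, -∞, -5, 0]
  [-∞, 0, -18, -∞, 3, -∞, -16]
  [3, -4, 0, -3, -∞, -2, 3]
  [-∞, -9, -∞, 0, 5, -∞, -∞]
  [-∞, -∞, 1, -∞, 0, -∞, -8]
  [1, 4, 1, -3, -∞, 0, 1]
  [-10, -17, -∞, -20, -∞, 5, 0]
D(2):
  [0, -7, -25, -17, -4, -5, 0]
  [-∞, 0, -18, -∞, 3, -∞, -16]
  [3, -4, 0, -3, -1, -2, 3]
  [-∞, -9, -27, 0, 5, -∞, -25]
  [-∞, -∞, 1, -∞, 0, -∞, -8]
  [1, 4, 1, -3, 7, 0, 1]
  [-10, -17, -35, -20, -14, 5, 0]
D(3):
  [0, -7, -25, -17, -4, -5, 0]
  [-15, 0, -18, -21, 3, -20, -15]
  [3, -4, 0, -3, -1, -2, 3]
  [-24, -9, -27, 0, 5, -29, -24]
  [4, -3, 1, -2, 0, -1, 4]
  [4, 4, 1, -2, 7, 0, 4]
  [-10, -17, -35, -20, -14, 5, 0]
Detection: at round 4, diagonal entry (5, 5) turns strictly positive.
Key observation: the cycle 5->3->4->5 has total weight 1 + (-3) + 5, which is strictly positive.
Answer: DIVERGES — positive cycle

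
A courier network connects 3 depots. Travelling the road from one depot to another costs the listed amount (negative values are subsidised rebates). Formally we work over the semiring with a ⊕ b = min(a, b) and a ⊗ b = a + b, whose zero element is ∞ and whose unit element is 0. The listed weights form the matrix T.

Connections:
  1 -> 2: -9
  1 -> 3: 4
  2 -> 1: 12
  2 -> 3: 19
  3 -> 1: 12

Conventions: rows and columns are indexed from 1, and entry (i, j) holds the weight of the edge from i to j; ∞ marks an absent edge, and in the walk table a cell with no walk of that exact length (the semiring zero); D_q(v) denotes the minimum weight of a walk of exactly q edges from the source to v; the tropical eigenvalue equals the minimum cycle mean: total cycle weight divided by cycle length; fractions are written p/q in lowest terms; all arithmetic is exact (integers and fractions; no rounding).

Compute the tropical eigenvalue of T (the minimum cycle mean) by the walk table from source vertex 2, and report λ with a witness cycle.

q=0: [∞, 0, ∞]
q=1: [12, ∞, 19]
q=2: [31, 3, 16]
q=3: [15, 22, 22]
Optimal cycle mean attained by: cycle 1->2->1, total (-9) + 12, length 2.
Answer: λ = 3/2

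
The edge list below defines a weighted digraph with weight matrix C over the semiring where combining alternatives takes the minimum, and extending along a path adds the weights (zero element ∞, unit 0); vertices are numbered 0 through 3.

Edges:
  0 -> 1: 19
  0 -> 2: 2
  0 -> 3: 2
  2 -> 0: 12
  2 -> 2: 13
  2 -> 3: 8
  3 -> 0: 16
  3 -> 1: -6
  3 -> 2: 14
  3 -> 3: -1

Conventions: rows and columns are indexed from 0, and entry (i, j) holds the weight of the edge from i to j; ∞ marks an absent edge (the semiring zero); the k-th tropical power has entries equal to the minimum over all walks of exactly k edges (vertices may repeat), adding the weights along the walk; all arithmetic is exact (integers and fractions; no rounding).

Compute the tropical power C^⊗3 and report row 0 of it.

C^⊗2:
  [14, -4, 15, 1]
  [∞, ∞, ∞, ∞]
  [24, 2, 14, 7]
  [15, -7, 13, -2]
C^⊗3:
  [17, -5, 15, 0]
  [∞, ∞, ∞, ∞]
  [23, 1, 21, 6]
  [14, -8, 12, -3]
Answer: row 0 of C^⊗3 = [17, -5, 15, 0]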